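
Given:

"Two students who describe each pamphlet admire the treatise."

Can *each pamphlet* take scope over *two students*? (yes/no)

*each pamphlet* occurs within the relative clause *who describe each pamphlet*.
A relative clause is a scope island — quantifier raising cannot cross its boundary.
So the wide-scope reading for *each pamphlet* is blocked.

No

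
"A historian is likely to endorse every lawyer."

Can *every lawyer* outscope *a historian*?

Yes

Raising constructions are monoclausal for scope purposes; *every lawyer* is not separated from *a historian* by any island.
No island intervenes, so both surface and inverse scope are derivable.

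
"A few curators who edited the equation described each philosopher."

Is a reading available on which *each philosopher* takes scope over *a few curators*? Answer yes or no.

Yes

The relative clause *who edited the equation* modifies *a few curators*, but *each philosopher* is not inside that relative clause — it is an argument of the matrix verb.
Since no island is crossed, the inverse ordering is licensed alongside surface scope.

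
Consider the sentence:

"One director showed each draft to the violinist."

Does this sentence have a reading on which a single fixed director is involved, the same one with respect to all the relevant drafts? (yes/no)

Yes

That reading corresponds to *one director* > *each draft*.
Surface scope (*one director* > *each draft*) is always derivable; islands only block QR, not in-situ interpretation.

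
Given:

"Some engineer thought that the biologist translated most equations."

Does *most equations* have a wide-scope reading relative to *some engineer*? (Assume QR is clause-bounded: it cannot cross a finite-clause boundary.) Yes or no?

No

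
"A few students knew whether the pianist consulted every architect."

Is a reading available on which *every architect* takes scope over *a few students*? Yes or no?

No

The DP *every architect* is contained in the embedded question *whether the pianist consulted every architect*.
The wh-island constraint blocks QR out of an embedded interrogative.
So the wide-scope reading for *every architect* is blocked.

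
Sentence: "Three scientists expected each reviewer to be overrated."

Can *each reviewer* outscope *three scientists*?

Yes

ECM infinitives lack a CP barrier, so *each reviewer* can QR over the matrix subject *three scientists*.
QR within a single clause is free, so the lower quantifier may take scope over the higher one.
Both orderings are possible: *three scientists* > *each reviewer* and *each reviewer* > *three scientists*.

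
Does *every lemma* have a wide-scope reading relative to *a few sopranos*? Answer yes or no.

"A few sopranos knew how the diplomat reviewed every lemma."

The DP *every lemma* is contained in the embedded question *how the diplomat reviewed every lemma*.
The wh-island constraint blocks QR out of an embedded interrogative.
There is no licit LF on which *every lemma* c-commands *a few sopranos*.

No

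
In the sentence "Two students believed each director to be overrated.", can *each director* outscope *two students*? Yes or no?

This is an ECM construction: *each director* is the infinitival subject, Case-marked by the matrix verb, and the infinitive is transparent for QR.
With no island boundary between them, the object can take inverse scope over the subject via ordinary QR within the clause.

Yes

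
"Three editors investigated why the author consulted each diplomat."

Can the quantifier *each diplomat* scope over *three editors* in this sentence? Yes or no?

No

*each diplomat* is embedded in the embedded question *why the author consulted each diplomat*.
QR across an interrogative CP boundary is ruled out as a wh-island violation.
*each diplomat* is confined to the island and cannot take scope over *three editors*.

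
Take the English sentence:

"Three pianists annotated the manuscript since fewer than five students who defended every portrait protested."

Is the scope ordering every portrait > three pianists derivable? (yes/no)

No

The DP *every portrait* is contained in the relative clause *who defended every portrait*, which is itself inside the adjunct *since fewer than five students who defended every portrait protested*.
Both the relative clause and the enclosing adjunct are scope islands; QR cannot cross either.
*every portrait* is confined to the island and cannot take scope over *three pianists*.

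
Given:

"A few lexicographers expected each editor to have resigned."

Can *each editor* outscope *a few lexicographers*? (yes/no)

Yes

*each editor* is an ECM subject; ECM complements are not islands, and the embedded quantifier may take matrix scope.
Clause-internal QR can adjoin the lower DP above the subject, yielding the inverse reading.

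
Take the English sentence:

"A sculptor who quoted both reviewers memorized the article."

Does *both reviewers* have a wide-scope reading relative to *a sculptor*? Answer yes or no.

Structurally, *both reviewers* is inside the relative clause *who quoted both reviewers*.
The relative clause forms an island for QR, so the quantifier is confined to the head noun's restrictor.
There is no licit LF on which *both reviewers* c-commands *a sculptor*.
(Only the surface reading survives: one fixed sculptor with respect to all the relevant reviewers.)

No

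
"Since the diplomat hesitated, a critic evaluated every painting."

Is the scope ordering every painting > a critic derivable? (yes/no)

Yes

*every painting* is a matrix argument; the adjunct is an island but the target quantifier is outside it.
With no island boundary between them, the object can take inverse scope over the subject via ordinary QR within the clause.
So *every painting* > *a critic* is among the available readings.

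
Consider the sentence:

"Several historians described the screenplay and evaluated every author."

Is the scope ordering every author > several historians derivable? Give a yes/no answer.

*every author* occurs within one conjunct of the coordinate structure (*evaluated every author*).
Asymmetric QR out of one conjunct violates the Coordinate Structure Constraint.
The inverse ordering *every author* > *several historians* is therefore underivable.

No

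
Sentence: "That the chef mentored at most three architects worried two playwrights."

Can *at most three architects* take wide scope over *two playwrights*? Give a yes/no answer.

The DP *at most three architects* is contained in the sentential subject *that the chef mentored at most three architects*.
Subjects — clausal subjects included — are islands for extraction, and QR is no exception.
*at most three architects* is confined to the island and cannot take scope over *two playwrights*.

No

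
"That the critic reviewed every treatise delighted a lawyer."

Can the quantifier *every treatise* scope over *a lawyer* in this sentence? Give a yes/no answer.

No

*every treatise* sits inside the sentential subject *that the critic reviewed every treatise*.
Subjects — clausal subjects included — are islands for extraction, and QR is no exception.
So the wide-scope reading for *every treatise* is blocked.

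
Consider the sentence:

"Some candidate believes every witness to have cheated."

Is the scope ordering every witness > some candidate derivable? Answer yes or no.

*every witness* is an ECM subject; ECM complements are not islands, and the embedded quantifier may take matrix scope.
Nothing blocks QR of the lower DP to a position above the higher one, so inverse scope is available.
The sentence is scopally ambiguous between *some candidate* > *every witness* and *every witness* > *some candidate*.

Yes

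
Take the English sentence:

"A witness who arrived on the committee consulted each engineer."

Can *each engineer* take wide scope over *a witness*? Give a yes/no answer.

Yes

The RC *who arrived on the committee* is an island, but *each engineer* is not inside it — it is the matrix object, a clausemate of *a witness*.
Since no island is crossed, the inverse ordering is licensed alongside surface scope.
The sentence is scopally ambiguous between *a witness* > *each engineer* and *each engineer* > *a witness*.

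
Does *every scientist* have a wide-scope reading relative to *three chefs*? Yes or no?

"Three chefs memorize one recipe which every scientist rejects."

No

The target quantifier *every scientist* is part of the relative clause *which every scientist rejects* modifying *one recipe*.
The relative clause forms an island for QR, so the quantifier is confined to the head noun's restrictor.
There is no licit LF on which *every scientist* c-commands *three chefs*.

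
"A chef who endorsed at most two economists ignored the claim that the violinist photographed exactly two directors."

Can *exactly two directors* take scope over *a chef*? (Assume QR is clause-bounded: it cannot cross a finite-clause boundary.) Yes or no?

No

Structurally, *exactly two directors* is inside the complex NP *the claim that the violinist photographed exactly two directors*.
The Complex NP Constraint bars QR out of the complement clause of a noun.
So *exactly two directors* cannot raise to a position above *a chef*.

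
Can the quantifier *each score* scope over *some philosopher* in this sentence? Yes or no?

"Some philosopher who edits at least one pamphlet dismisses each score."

*each score* is a matrix argument; only *some philosopher* is modified by the relative clause *who edits at least one pamphlet*, so the RC island is irrelevant to the target quantifier.
Ordinary QR to a clause-peripheral position gives the wide-scope LF for the lower DP.

Yes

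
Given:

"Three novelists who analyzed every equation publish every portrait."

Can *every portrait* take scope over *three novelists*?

The relative clause *who analyzed every equation* modifies *three novelists*, but *every portrait* is not inside that relative clause — it is an argument of the matrix verb.
QR within a single clause is free, so the lower quantifier may take scope over the higher one.

Yes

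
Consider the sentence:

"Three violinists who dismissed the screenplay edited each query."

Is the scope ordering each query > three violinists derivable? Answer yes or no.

Yes

Although the sentence contains a relative clause (*who dismissed the screenplay*), *each query* is outside it, in the matrix VP.
Clause-internal QR can adjoin the lower DP above the subject, yielding the inverse reading.
The sentence is scopally ambiguous between *three violinists* > *each query* and *each query* > *three violinists*.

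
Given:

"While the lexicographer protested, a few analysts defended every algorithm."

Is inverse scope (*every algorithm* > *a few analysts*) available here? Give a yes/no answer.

Yes

*every algorithm* is a matrix argument; the adjunct is an island but the target quantifier is outside it.
Nothing blocks QR of the lower DP to a position above the higher one, so inverse scope is available.
The sentence is scopally ambiguous between *a few analysts* > *every algorithm* and *every algorithm* > *a few analysts*.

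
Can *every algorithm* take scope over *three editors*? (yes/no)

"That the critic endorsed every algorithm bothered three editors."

No

The DP *every algorithm* is contained in the sentential subject *that the critic endorsed every algorithm*.
Sentential subjects are islands: a quantifier inside the subject clause cannot raise over the matrix predicate.
So *every algorithm* cannot raise to a position above *three editors*.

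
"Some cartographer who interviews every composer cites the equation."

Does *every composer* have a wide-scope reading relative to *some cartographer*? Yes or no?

No

The target quantifier *every composer* is part of the relative clause *who interviews every composer*.
Relative clauses block scope extraction: QR cannot target a position outside the modified NP.
So *every composer* cannot raise to a position above *some cartographer*.
(Only the surface reading survives: one fixed cartographer with respect to all the relevant composers.)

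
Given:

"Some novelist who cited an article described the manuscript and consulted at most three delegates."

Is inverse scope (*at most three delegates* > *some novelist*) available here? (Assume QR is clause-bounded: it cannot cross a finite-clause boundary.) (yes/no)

The DP *at most three delegates* is contained in one conjunct of the coordinate structure (*consulted at most three delegates*).
A quantifier cannot raise out of one conjunct of a coordination across the whole coordinate structure — the CSC applies to QR.
The inverse ordering *at most three delegates* > *some novelist* is therefore underivable.
(Only the surface reading survives: one fixed novelist with respect to all the relevant delegates.)

No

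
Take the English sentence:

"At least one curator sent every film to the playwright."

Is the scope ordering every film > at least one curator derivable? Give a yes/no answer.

Yes

*every film* and *at least one curator* are in the same minimal clause.
Nothing blocks QR of the lower DP to a position above the higher one, so inverse scope is available.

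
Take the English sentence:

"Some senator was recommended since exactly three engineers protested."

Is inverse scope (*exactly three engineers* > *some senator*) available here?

The target quantifier *exactly three engineers* is part of the adjunct clause *since exactly three engineers protested*.
Scope out of an adjunct clause is unavailable: QR respects the adjunct-island constraint.
The inverse ordering *exactly three engineers* > *some senator* is therefore underivable.
(Only the surface reading survives: one fixed senator with respect to all the relevant engineers.)

No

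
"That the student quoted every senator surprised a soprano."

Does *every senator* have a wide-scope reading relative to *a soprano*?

No

*every senator* is embedded in the sentential subject *that the student quoted every senator*.
Subjects — clausal subjects included — are islands for extraction, and QR is no exception.
There is no licit LF on which *every senator* c-commands *a soprano*.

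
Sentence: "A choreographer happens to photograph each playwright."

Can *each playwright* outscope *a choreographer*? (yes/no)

Infinitival complements of raising predicates do not block QR; *each playwright* and *a choreographer* are effectively clausemates.
No island intervenes, so both surface and inverse scope are derivable.

Yes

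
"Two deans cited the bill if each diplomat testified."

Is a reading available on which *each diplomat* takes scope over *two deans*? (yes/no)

No

The DP *each diplomat* is contained in the adjunct clause *if each diplomat testified*.
Scope out of an adjunct clause is unavailable: QR respects the adjunct-island constraint.
So *each diplomat* cannot raise to a position above *two deans*.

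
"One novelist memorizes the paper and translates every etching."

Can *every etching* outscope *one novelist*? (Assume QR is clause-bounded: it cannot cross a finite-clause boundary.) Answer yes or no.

No

*every etching* occurs within one conjunct of the coordinate structure (*translates every etching*).
Asymmetric QR out of one conjunct violates the Coordinate Structure Constraint.
So *every etching* cannot raise to a position above *one novelist*.
(Only the surface reading survives: one fixed novelist with respect to all the relevant etchings.)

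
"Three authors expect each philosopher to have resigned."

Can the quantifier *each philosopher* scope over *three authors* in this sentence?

Yes

*each philosopher* is an ECM subject; ECM complements are not islands, and the embedded quantifier may take matrix scope.
No island intervenes, so both surface and inverse scope are derivable.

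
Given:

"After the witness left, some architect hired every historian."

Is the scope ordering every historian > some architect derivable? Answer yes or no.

*every historian* is a matrix argument; the adjunct is an island but the target quantifier is outside it.
Clause-internal QR can adjoin the lower DP above the subject, yielding the inverse reading.

Yes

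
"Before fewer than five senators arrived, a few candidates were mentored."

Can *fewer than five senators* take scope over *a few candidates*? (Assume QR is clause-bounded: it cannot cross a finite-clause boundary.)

Structurally, *fewer than five senators* is inside the adjunct clause *before fewer than five senators arrived*.
Adjunct clauses are scope islands: a quantifier inside an adjunct cannot raise into the matrix clause.
The ordering *fewer than five senators* > *a few candidates* is therefore underivable.

No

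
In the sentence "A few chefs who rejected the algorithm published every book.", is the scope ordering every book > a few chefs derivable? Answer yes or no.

Yes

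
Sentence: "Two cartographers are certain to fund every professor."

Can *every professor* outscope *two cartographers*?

*every professor* is the object of the infinitival complement of a raising predicate; raising infinitives are transparent for QR, so the two DPs are in effect clausemates.
With no island boundary between them, the object can take inverse scope over the subject via ordinary QR within the clause.
So *every professor* > *two cartographers* is among the available readings.

Yes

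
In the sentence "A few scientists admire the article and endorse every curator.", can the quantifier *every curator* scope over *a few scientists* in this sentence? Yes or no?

Structurally, *every curator* is inside one conjunct of the coordinate structure (*endorse every curator*).
A quantifier cannot raise out of one conjunct of a coordination across the whole coordinate structure — the CSC applies to QR.
The inverse ordering *every curator* > *a few scientists* is therefore underivable.

No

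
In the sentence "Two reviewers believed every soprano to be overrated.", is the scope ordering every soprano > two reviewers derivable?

The ECM infinitive is scope-transparent — *every soprano* is free to raise above *two reviewers*.
Clause-internal QR can adjoin the lower DP above the subject, yielding the inverse reading.

Yes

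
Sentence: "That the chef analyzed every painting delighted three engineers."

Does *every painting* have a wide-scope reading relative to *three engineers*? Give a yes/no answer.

The DP *every painting* is contained in the sentential subject *that the chef analyzed every painting*.
Subjects — clausal subjects included — are islands for extraction, and QR is no exception.
*every painting* > *three engineers* would require crossing that boundary, which is illicit.

No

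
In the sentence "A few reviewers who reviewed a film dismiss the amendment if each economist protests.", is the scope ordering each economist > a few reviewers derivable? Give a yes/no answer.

No

Structurally, *each economist* is inside the adjunct clause *if each economist protests*.
Adjuncts are opaque for quantifier raising; a quantifier in an adjunct stays inside it.
The inverse ordering *each economist* > *a few reviewers* is therefore underivable.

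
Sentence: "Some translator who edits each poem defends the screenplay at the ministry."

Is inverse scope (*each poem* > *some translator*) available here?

The DP *each poem* is contained in the relative clause *who edits each poem*.
QR out of a relative clause is ruled out by the relative-clause island constraint.
So *each poem* cannot raise high enough to outscope *some translator*; only the surface ordering *some translator* > *each poem* is available.

No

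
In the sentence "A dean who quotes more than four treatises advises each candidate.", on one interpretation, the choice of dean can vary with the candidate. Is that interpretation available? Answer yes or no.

Yes

That reading corresponds to *each candidate* > *a dean*.
*each candidate* sits in the matrix clause, not in the relative clause on *a dean*.
Clause-internal QR can adjoin the lower DP above the subject, yielding the inverse reading.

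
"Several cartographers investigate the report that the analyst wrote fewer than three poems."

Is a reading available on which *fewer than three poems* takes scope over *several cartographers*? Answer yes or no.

No

*fewer than three poems* is embedded in the complex NP *the report that the analyst wrote fewer than three poems*.
Noun-complement clauses are scope islands (the Complex NP Constraint): a quantifier inside one cannot scope into the matrix.
So *fewer than three poems* cannot raise to a position above *several cartographers*.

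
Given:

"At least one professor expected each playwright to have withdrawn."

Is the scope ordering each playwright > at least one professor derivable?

Yes

*each playwright* is the subject of an ECM infinitive — the infinitival complement of an ECM verb is not a scope island, so *each playwright* can raise into the matrix clause.
Since no island is crossed, the inverse ordering is licensed alongside surface scope.
So *each playwright* > *at least one professor* is among the available readings.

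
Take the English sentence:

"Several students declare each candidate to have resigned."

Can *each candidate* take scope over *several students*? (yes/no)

ECM infinitives lack a CP barrier, so *each candidate* can QR over the matrix subject *several students*.
Since no island is crossed, the inverse ordering is licensed alongside surface scope.

Yes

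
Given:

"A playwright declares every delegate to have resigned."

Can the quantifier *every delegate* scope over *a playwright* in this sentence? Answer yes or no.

This is an ECM construction: *every delegate* is the infinitival subject, Case-marked by the matrix verb, and the infinitive is transparent for QR.
Since no island is crossed, the inverse ordering is licensed alongside surface scope.
The sentence is scopally ambiguous between *a playwright* > *every delegate* and *every delegate* > *a playwright*.

Yes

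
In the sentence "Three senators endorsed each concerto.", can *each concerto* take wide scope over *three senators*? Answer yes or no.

Yes

*three senators* and *each concerto* are co-arguments of the matrix verb, with nothing but a clause-internal boundary between them.
With no island boundary between them, the object can take inverse scope over the subject via ordinary QR within the clause.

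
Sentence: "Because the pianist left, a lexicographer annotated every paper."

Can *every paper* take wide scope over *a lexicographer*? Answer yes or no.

The adjunct island is irrelevant here — *every paper* and *a lexicographer* are both in the matrix clause.
With no island boundary between them, the object can take inverse scope over the subject via ordinary QR within the clause.
The sentence is scopally ambiguous between *a lexicographer* > *every paper* and *every paper* > *a lexicographer*.

Yes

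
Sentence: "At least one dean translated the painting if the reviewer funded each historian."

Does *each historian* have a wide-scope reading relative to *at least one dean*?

*each historian* occurs within the adjunct clause *if the reviewer funded each historian*.
Adverbial clauses are not L-marked, so they are barriers for QR — the quantifier cannot escape the adjunct.
*each historian* is confined to the island and cannot take scope over *at least one dean*.

No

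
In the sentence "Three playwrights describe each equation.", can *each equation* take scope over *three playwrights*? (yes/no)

Both DPs are arguments of the same predicate; there is no clause or island boundary between them.
No island intervenes, so both surface and inverse scope are derivable.

Yes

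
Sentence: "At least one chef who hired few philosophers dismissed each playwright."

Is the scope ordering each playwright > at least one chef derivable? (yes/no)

Although the sentence contains a relative clause (*who hired few philosophers*), *each playwright* is outside it, in the matrix VP.
No island intervenes, so both surface and inverse scope are derivable.

Yes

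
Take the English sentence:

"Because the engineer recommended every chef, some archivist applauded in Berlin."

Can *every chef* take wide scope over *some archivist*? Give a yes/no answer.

The target quantifier *every chef* is part of the adjunct clause *because the engineer recommended every chef*.
Scope out of an adjunct clause is unavailable: QR respects the adjunct-island constraint.
So the wide-scope reading for *every chef* is blocked.

No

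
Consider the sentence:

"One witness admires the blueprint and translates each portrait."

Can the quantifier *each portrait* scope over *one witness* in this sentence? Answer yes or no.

*each portrait* occurs within one conjunct of the coordinate structure (*translates each portrait*).
The Coordinate Structure Constraint blocks movement (including QR) out of a single conjunct.
So *each portrait* cannot raise high enough to outscope *one witness*; only the surface ordering *one witness* > *each portrait* is available.

No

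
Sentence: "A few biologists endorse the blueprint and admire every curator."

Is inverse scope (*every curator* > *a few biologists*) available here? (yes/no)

No

*every curator* occurs within one conjunct of the coordinate structure (*admire every curator*).
Coordinate structures are islands for non-across-the-board movement, QR included.
*every curator* is confined to the island and cannot take scope over *a few biologists*.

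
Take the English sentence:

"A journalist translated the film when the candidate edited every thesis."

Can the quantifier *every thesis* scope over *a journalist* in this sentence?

No

Structurally, *every thesis* is inside the adjunct clause *when the candidate edited every thesis*.
Scope out of an adjunct clause is unavailable: QR respects the adjunct-island constraint.
*every thesis* > *a journalist* would require crossing that boundary, which is illicit.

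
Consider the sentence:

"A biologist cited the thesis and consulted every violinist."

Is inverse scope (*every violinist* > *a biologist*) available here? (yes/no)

No

Structurally, *every violinist* is inside one conjunct of the coordinate structure (*consulted every violinist*).
Coordinate structures are islands for non-across-the-board movement, QR included.
*every violinist* > *a biologist* would require crossing that boundary, which is illicit.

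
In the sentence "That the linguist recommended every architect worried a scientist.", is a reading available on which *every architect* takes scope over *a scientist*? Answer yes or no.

No

*every architect* occurs within the sentential subject *that the linguist recommended every architect*.
Subjects — clausal subjects included — are islands for extraction, and QR is no exception.
*every architect* is confined to the island and cannot take scope over *a scientist*.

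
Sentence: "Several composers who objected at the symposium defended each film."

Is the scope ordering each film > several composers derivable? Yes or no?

*each film* sits in the matrix clause, not in the relative clause on *several composers*.
No island intervenes, so both surface and inverse scope are derivable.

Yes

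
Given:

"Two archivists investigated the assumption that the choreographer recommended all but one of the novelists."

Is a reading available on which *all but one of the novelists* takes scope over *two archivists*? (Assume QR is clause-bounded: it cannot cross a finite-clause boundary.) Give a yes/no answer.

*all but one of the novelists* occurs within the complex NP *the assumption that the choreographer recommended all but one of the novelists*.
Noun-complement clauses are scope islands (the Complex NP Constraint): a quantifier inside one cannot scope into the matrix.
So *all but one of the novelists* cannot raise to a position above *two archivists*.

No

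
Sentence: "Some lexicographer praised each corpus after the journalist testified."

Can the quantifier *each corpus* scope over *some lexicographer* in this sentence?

*each corpus* is a matrix argument; the adjunct is an island but the target quantifier is outside it.
No island intervenes, so both surface and inverse scope are derivable.

Yes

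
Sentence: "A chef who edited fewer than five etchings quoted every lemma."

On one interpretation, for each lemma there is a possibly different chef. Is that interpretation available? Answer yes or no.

Yes

This is the *every lemma* > *a chef* reading.
*every lemma* is a matrix argument; only *a chef* is modified by the relative clause *who edited fewer than five etchings*, so the RC island is irrelevant to the target quantifier.
No island intervenes, so both surface and inverse scope are derivable.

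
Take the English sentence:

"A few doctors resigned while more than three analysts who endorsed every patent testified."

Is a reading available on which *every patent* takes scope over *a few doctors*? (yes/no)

The DP *every patent* is contained in the relative clause *who endorsed every patent*, which is itself inside the adjunct *while more than three analysts who endorsed every patent testified*.
Both the relative clause and the enclosing adjunct are scope islands; QR cannot cross either.
Hence only narrow scope for *every patent* (under *a few doctors*) survives.

No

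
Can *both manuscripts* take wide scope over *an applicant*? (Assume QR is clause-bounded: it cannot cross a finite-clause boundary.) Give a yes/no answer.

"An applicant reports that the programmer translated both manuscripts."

No

The DP *both manuscripts* is contained in the finite complement clause *that the programmer translated both manuscripts*.
QR is clause-bounded, so the finite complement is a scope island for the embedded quantifier.
Hence only narrow scope for *both manuscripts* (under *an applicant*) survives.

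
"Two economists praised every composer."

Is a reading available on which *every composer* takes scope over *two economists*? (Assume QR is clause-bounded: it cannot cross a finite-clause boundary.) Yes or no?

Yes

*every composer* and *two economists* are in the same minimal clause.
Since no island is crossed, the inverse ordering is licensed alongside surface scope.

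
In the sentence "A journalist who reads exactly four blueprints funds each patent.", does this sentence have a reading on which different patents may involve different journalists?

That reading corresponds to *each patent* > *a journalist*.
Although the sentence contains a relative clause (*who reads exactly four blueprints*), *each patent* is outside it, in the matrix VP.
No island intervenes, so both surface and inverse scope are derivable.

Yes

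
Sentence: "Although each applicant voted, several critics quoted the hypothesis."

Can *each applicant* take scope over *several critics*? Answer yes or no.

No

*each applicant* is embedded in the adjunct clause *although each applicant voted*.
The adjunct-island constraint bars QR out of an adverbial clause.
So the wide-scope reading for *each applicant* is blocked.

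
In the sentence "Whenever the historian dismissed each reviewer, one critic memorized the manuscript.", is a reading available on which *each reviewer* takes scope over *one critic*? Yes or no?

No

The DP *each reviewer* is contained in the adjunct clause *whenever the historian dismissed each reviewer*.
Adjunct clauses are scope islands: a quantifier inside an adjunct cannot raise into the matrix clause.
The ordering *each reviewer* > *one critic* is therefore underivable.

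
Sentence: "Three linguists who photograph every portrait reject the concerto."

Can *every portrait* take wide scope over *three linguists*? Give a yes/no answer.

*every portrait* sits inside the relative clause *who photograph every portrait*.
QR out of a relative clause is ruled out by the relative-clause island constraint.
So *every portrait* cannot raise high enough to outscope *three linguists*; only the surface ordering *three linguists* > *every portrait* is available.

No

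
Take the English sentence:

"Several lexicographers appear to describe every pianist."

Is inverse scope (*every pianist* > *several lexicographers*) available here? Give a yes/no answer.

Yes

Raising constructions are monoclausal for scope purposes; *every pianist* is not separated from *several lexicographers* by any island.
Clause-internal QR can adjoin the lower DP above the subject, yielding the inverse reading.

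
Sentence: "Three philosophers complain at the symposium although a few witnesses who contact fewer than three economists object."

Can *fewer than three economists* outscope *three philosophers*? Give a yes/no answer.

*fewer than three economists* sits inside the relative clause *who contact fewer than three economists*, which is itself inside the adjunct *although a few witnesses who contact fewer than three economists object*.
Even if one barrier were somehow void, the other would still block QR.
*fewer than three economists* is confined to the island and cannot take scope over *three philosophers*.

No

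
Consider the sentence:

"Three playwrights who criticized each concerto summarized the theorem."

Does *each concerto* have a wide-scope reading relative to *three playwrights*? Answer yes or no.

No

The target quantifier *each concerto* is part of the relative clause *who criticized each concerto*.
A relative clause is a scope island — quantifier raising cannot cross its boundary.
So the wide-scope reading for *each concerto* is blocked.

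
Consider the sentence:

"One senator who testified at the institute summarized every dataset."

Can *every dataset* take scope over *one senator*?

*every dataset* sits in the matrix clause, not in the relative clause on *one senator*.
Nothing blocks QR of the lower DP to a position above the higher one, so inverse scope is available.

Yes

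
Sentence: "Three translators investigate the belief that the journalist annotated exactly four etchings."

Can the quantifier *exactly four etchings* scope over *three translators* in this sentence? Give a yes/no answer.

No

The target quantifier *exactly four etchings* is part of the complex NP *the belief that the journalist annotated exactly four etchings*.
Noun-complement clauses are scope islands (the Complex NP Constraint): a quantifier inside one cannot scope into the matrix.
So the wide-scope reading for *exactly four etchings* is blocked.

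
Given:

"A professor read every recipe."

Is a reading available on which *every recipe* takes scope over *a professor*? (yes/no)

Both DPs are arguments of the same predicate; there is no clause or island boundary between them.
Clause-internal QR can adjoin the lower DP above the subject, yielding the inverse reading.

Yes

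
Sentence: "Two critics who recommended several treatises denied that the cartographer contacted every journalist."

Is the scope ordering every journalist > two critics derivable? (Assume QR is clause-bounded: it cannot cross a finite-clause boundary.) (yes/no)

No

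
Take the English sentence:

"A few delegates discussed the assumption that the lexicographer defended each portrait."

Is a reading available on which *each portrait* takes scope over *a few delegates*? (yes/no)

No

*each portrait* occurs within the complex NP *the assumption that the lexicographer defended each portrait*.
Noun-complement clauses are scope islands (the Complex NP Constraint): a quantifier inside one cannot scope into the matrix.
There is no licit LF on which *each portrait* c-commands *a few delegates*.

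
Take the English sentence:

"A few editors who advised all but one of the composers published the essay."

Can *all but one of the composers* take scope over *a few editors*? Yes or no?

No

The target quantifier *all but one of the composers* is part of the relative clause *who advised all but one of the composers*.
Relative clauses block scope extraction: QR cannot target a position outside the modified NP.
*all but one of the composers* is confined to the island and cannot take scope over *a few editors*.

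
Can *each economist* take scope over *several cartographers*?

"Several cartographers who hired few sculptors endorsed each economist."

Yes

The RC *who hired few sculptors* is an island, but *each economist* is not inside it — it is the matrix object, a clausemate of *several cartographers*.
Since no island is crossed, the inverse ordering is licensed alongside surface scope.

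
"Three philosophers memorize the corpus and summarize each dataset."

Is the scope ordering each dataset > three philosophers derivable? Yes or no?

No

Structurally, *each dataset* is inside one conjunct of the coordinate structure (*summarize each dataset*).
Coordinate structures are islands for non-across-the-board movement, QR included.
So *each dataset* cannot raise to a position above *three philosophers*.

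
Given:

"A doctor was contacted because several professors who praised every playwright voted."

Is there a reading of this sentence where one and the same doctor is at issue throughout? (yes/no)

Yes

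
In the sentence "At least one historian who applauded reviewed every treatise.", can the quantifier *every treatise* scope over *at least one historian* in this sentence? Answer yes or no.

Yes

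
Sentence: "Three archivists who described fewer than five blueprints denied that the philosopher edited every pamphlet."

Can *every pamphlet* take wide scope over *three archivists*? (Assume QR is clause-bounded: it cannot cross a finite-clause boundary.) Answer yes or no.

No

Structurally, *every pamphlet* is inside the finite complement clause *that the philosopher edited every pamphlet*.
QR is clause-bounded, so the finite complement is a scope island for the embedded quantifier.
So the wide-scope reading for *every pamphlet* is blocked.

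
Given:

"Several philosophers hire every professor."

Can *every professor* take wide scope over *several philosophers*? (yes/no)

Yes

*every professor* is the matrix object and *several philosophers* the matrix subject; the two are clausemates.
QR within a single clause is free, so the lower quantifier may take scope over the higher one.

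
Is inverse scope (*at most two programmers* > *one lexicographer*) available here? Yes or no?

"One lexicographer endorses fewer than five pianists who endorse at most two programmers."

No

*at most two programmers* is embedded in the relative clause *who endorse at most two programmers* modifying *fewer than five pianists*.
Quantifiers inside a relative clause are trapped there; the RC boundary blocks QR.
The inverse ordering *at most two programmers* > *one lexicographer* is therefore underivable.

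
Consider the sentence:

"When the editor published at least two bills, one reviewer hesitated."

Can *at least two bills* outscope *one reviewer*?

*at least two bills* occurs within the adjunct clause *when the editor published at least two bills*.
The adjunct-island constraint bars QR out of an adverbial clause.
So the wide-scope reading for *at least two bills* is blocked.

No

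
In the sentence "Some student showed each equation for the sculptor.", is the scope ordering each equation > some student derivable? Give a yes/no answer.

*some student* and *each equation* are co-arguments of the matrix verb, with nothing but a clause-internal boundary between them.
Ordinary QR to a clause-peripheral position gives the wide-scope LF for the lower DP.

Yes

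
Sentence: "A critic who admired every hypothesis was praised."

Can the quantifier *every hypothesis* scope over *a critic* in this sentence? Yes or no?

No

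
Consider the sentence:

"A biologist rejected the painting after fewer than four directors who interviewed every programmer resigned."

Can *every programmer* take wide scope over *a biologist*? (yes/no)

*every programmer* occurs within the relative clause *who interviewed every programmer*, which is itself inside the adjunct *after fewer than four directors who interviewed every programmer resigned*.
Even if one barrier were somehow void, the other would still block QR.
The inverse ordering *every programmer* > *a biologist* is therefore underivable.

No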